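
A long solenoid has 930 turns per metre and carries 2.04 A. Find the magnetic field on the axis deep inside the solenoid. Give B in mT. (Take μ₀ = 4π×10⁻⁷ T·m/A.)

B ≈ 2.38 mT

Inside a long solenoid, B = μ₀nI with n = 930 turns/m.
B = 4π×10⁻⁷ × 930 × 2.04 = 2.38×10⁻³ T.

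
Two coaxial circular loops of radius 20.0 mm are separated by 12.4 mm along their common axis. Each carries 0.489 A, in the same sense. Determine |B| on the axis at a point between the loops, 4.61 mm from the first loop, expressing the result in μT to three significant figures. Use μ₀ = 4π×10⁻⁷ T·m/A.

Each loop contributes B = μ₀IR²/[2(R²+z²)^(3/2)] on the axis, with z measured from that loop.
Loop 1 (z = 0.00461 m): B₁ = 1.42×10⁻⁵ T. Loop 2 (z = 0.00779 m): B₂ = 1.24×10⁻⁵ T.
The fields add: B = B₁ + B₂ = 2.66×10⁻⁵ T.

B ≈ 26.6 μT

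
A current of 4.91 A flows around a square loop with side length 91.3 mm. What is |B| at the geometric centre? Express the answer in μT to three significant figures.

B ≈ 60.8 μT

Each side is a finite straight segment at perpendicular distance d = a/(2 tan(π/4)) = 0.04565 m from the centre, with end-angles ±π/4.
One side contributes B₁ = (μ₀I/4πd)·2 sin(π/4) = 1.52×10⁻⁵ T.
All 4 sides add in the same direction: B = 4 × 1.52×10⁻⁵ = 6.08×10⁻⁵ T.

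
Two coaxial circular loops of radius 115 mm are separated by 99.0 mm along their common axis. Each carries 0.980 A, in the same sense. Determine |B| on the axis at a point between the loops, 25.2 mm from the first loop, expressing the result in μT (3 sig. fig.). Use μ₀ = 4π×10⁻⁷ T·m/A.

Each loop contributes B = μ₀IR²/[2(R²+z²)^(3/2)] on the axis, with z measured from that loop.
Loop 1 (z = 0.0252 m): B₁ = 4.99×10⁻⁶ T. Loop 2 (z = 0.0738 m): B₂ = 3.19×10⁻⁶ T.
The fields add: B = B₁ + B₂ = 8.18×10⁻⁶ T.

B ≈ 8.18 μT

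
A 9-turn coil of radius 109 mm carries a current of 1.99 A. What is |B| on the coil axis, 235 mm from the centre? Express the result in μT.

For an N-turn flat coil, B = Nμ₀IR²/[2(R²+z²)^(3/2)] with R = 0.109 m, z = 0.235 m.
B = 9 × 8.55×10⁻⁷ T = 7.69×10⁻⁶ T.

B ≈ 7.69 μT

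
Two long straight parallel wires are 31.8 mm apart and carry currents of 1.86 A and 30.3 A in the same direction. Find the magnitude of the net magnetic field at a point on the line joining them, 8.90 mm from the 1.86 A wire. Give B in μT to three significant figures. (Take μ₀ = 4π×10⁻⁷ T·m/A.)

B ≈ 223 μT

Each long wire gives B = μ₀I/(2πd). Distances are d₁ = 0.0089 m and d₂ = 0.0229 m.
B₁ = 4.18×10⁻⁵ T, B₂ = 2.65×10⁻⁴ T.
Between parallel currents the two contributions point in opposite directions, so they subtract. B = |B₁ − B₂| = |4.18×10⁻⁵ − 2.65×10⁻⁴| = 2.23×10⁻⁴ T.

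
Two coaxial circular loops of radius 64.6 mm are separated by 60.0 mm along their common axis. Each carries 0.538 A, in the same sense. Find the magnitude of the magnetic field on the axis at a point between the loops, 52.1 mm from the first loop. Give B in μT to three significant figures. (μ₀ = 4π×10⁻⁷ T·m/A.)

Each loop contributes B = μ₀IR²/[2(R²+z²)^(3/2)] on the axis, with z measured from that loop.
Loop 1 (z = 0.0521 m): B₁ = 2.47×10⁻⁶ T. Loop 2 (z = 0.0079 m): B₂ = 5.12×10⁻⁶ T.
The fields add: B = B₁ + B₂ = 7.59×10⁻⁶ T.

B ≈ 7.59 μT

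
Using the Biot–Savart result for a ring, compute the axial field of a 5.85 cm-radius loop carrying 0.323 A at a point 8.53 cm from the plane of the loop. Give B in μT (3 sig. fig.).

On the axis of a circular loop, B = μ₀IR² / [2(R²+z²)^(3/2)].
R² + z² = (0.0585)² + (0.0853)² = 0.0107 m², and (R²+z²)^(3/2) = 1.11×10⁻³ m³.
B = (4π×10⁻⁷ × 0.323 × 0.003422) / (2 × 1.11×10⁻³) = 6.28×10⁻⁷ T.

B ≈ 0.628 μT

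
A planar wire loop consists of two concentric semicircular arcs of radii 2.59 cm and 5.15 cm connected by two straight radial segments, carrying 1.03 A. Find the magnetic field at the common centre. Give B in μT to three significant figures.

B ≈ 6.21 μT

The radial connectors point toward the centre, so dl × r̂ = 0 and they contribute nothing.
Each semicircle gives μ₀I/(4R): inner arc 1.25×10⁻⁵ T, outer arc 6.28×10⁻⁶ T.
The two arcs carry current in opposite angular senses, so their fields oppose: B = |1.25×10⁻⁵ − 6.28×10⁻⁶| = 6.21×10⁻⁶ T.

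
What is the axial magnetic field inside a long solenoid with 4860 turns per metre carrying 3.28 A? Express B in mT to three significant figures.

B ≈ 20.0 mT

Inside a long solenoid, B = μ₀nI with n = 4860 turns/m.
B = 4π×10⁻⁷ × 4860 × 3.28 = 2.00×10⁻² T.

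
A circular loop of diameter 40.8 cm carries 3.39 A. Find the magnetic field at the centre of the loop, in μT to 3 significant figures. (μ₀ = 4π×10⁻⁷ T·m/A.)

At the centre of a circular loop the Biot–Savart law gives B = μ₀I/(2R) (so R = 0.204 m).
B = (4π×10⁻⁷ × 3.39) / (2 × 0.204) = 1.04×10⁻⁵ T.

B ≈ 10.4 μT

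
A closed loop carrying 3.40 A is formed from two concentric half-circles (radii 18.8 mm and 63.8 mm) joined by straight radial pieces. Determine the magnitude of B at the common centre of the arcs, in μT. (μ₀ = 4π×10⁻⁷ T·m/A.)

B ≈ 40.1 μT

The radial connectors point toward the centre, so dl × r̂ = 0 and they contribute nothing.
Each semicircle gives μ₀I/(4R): inner arc 5.68×10⁻⁵ T, outer arc 1.67×10⁻⁵ T.
The two arcs carry current in opposite angular senses, so their fields oppose: B = |5.68×10⁻⁵ − 1.67×10⁻⁵| = 4.01×10⁻⁵ T.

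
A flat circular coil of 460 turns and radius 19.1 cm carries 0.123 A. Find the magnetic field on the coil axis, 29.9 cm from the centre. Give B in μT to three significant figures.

B ≈ 29.0 μT

For an N-turn flat coil, B = Nμ₀IR²/[2(R²+z²)^(3/2)] with R = 0.191 m, z = 0.299 m.
B = 460 × 6.31×10⁻⁸ T = 2.90×10⁻⁵ T.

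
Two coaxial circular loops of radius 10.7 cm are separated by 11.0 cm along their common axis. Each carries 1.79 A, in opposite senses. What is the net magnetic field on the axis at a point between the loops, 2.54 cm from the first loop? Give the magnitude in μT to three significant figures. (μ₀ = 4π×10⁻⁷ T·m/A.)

B ≈ 4.61 μT

Each loop contributes B = μ₀IR²/[2(R²+z²)^(3/2)] on the axis, with z measured from that loop.
Loop 1 (z = 0.0254 m): B₁ = 9.68×10⁻⁶ T. Loop 2 (z = 0.0846 m): B₂ = 5.07×10⁻⁶ T.
The fields oppose: B = |B₁ − B₂| = 4.61×10⁻⁶ T.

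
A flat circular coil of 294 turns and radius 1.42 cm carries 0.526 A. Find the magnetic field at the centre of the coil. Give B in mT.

B ≈ 6.84 mT

For an N-turn flat coil, B = Nμ₀I/(2R) with R = 0.0142 m.
B = 294 × 2.33×10⁻⁵ T = 6.84×10⁻³ T.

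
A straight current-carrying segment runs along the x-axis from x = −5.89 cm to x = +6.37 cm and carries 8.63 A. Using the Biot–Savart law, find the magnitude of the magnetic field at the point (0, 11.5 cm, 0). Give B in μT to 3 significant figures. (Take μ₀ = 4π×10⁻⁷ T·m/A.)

B ≈ 7.06 μT

For a finite straight segment, B = (μ₀I/4πd)(sinθ₁ + sinθ₂), where θ₁, θ₂ are the angles from the perpendicular to each end.
The perpendicular distance is d = 0.115 m; the end-offsets along the wire are a = 0.0589 m and b = 0.0637 m.
sinθ₁ = 0.0589/√(0.0589²+0.115²) = 0.4559; sinθ₂ = 0.0637/√(0.0637²+0.115²) = 0.4845.
B = (4π×10⁻⁷ × 8.63) / (4π × 0.115) × (0.4559 + 0.4845) = 7.06×10⁻⁶ T.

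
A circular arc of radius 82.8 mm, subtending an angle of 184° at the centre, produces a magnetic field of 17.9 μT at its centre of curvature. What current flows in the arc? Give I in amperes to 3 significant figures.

For a circular arc, B = μ₀Iφ/(4πR) with φ in radians; here φ = 3.211 rad.
So I = 4πRB/(μ₀φ) = 4π × 0.0828 × 1.79×10⁻⁵ / (4π×10⁻⁷ × 3.211) = 4.62 A.

I ≈ 4.62 A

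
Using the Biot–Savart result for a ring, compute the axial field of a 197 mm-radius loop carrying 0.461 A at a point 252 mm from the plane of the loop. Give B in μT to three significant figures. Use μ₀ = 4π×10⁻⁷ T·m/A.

On the axis of a circular loop, B = μ₀IR² / [2(R²+z²)^(3/2)].
R² + z² = (0.197)² + (0.252)² = 0.1023 m², and (R²+z²)^(3/2) = 3.27×10⁻² m³.
B = (4π×10⁻⁷ × 0.461 × 0.03881) / (2 × 3.27×10⁻²) = 3.43×10⁻⁷ T.

B ≈ 0.343 μT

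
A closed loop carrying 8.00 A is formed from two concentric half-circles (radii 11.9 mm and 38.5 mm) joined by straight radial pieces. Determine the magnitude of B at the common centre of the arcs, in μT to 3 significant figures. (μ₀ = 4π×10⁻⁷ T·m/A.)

B ≈ 146 μT

The radial connectors point toward the centre, so dl × r̂ = 0 and they contribute nothing.
Each semicircle gives μ₀I/(4R): inner arc 2.11×10⁻⁴ T, outer arc 6.53×10⁻⁵ T.
The two arcs carry current in opposite angular senses, so their fields oppose: B = |2.11×10⁻⁴ − 6.53×10⁻⁵| = 1.46×10⁻⁴ T.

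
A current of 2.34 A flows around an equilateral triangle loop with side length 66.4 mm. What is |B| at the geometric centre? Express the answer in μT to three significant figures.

B ≈ 63.4 μT

Each side is a finite straight segment at perpendicular distance d = a/(2 tan(π/3)) = 0.01917 m from the centre, with end-angles ±π/3.
One side contributes B₁ = (μ₀I/4πd)·2 sin(π/3) = 2.11×10⁻⁵ T.
All 3 sides add in the same direction: B = 3 × 2.11×10⁻⁵ = 6.34×10⁻⁵ T.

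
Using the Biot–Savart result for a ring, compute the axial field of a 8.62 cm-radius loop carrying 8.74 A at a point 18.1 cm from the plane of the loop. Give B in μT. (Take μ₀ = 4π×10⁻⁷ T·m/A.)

On the axis of a circular loop, B = μ₀IR² / [2(R²+z²)^(3/2)].
R² + z² = (0.0862)² + (0.181)² = 0.04019 m², and (R²+z²)^(3/2) = 8.06×10⁻³ m³.
B = (4π×10⁻⁷ × 8.74 × 0.00743) / (2 × 8.06×10⁻³) = 5.06×10⁻⁶ T.

B ≈ 5.06 μT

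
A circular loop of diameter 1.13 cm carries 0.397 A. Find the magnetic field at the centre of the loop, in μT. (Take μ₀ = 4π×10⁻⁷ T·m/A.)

B ≈ 44.1 μT

At the centre of a circular loop the Biot–Savart law gives B = μ₀I/(2R) (so R = 0.00565 m).
B = (4π×10⁻⁷ × 0.397) / (2 × 0.00565) = 4.41×10⁻⁵ T.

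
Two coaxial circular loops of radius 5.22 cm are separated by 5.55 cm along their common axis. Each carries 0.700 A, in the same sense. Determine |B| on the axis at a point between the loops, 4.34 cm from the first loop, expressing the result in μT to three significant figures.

Each loop contributes B = μ₀IR²/[2(R²+z²)^(3/2)] on the axis, with z measured from that loop.
Loop 1 (z = 0.0434 m): B₁ = 3.83×10⁻⁶ T. Loop 2 (z = 0.0121 m): B₂ = 7.79×10⁻⁶ T.
The fields add: B = B₁ + B₂ = 1.16×10⁻⁵ T.

B ≈ 11.6 μT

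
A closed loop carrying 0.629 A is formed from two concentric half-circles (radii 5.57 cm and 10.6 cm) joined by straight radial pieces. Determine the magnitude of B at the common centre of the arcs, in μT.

B ≈ 1.68 μT

The radial connectors point toward the centre, so dl × r̂ = 0 and they contribute nothing.
Each semicircle gives μ₀I/(4R): inner arc 3.55×10⁻⁶ T, outer arc 1.86×10⁻⁶ T.
The two arcs carry current in opposite angular senses, so their fields oppose: B = |3.55×10⁻⁶ − 1.86×10⁻⁶| = 1.68×10⁻⁶ T.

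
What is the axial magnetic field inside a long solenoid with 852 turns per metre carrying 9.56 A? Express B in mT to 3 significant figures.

B ≈ 10.2 mT

Inside a long solenoid, B = μ₀nI with n = 852 turns/m.
B = 4π×10⁻⁷ × 852 × 9.56 = 1.02×10⁻² T.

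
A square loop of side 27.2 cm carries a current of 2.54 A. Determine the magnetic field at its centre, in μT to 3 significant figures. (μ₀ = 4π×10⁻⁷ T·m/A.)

Each side is a finite straight segment at perpendicular distance d = a/(2 tan(π/4)) = 0.136 m from the centre, with end-angles ±π/4.
One side contributes B₁ = (μ₀I/4πd)·2 sin(π/4) = 2.64×10⁻⁶ T.
All 4 sides add in the same direction: B = 4 × 2.64×10⁻⁶ = 1.06×10⁻⁵ T.

B ≈ 10.6 μT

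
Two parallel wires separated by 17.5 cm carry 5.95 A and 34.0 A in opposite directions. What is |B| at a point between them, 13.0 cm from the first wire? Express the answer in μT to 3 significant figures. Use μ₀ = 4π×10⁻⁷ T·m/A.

B ≈ 160 μT

Each long wire gives B = μ₀I/(2πd). Distances are d₁ = 0.13 m and d₂ = 0.045 m.
B₁ = 9.15×10⁻⁶ T, B₂ = 1.51×10⁻⁴ T.
Between antiparallel currents both contributions point the same way, so they add. B = B₁ + B₂ = 9.15×10⁻⁶ + 1.51×10⁻⁴ = 1.60×10⁻⁴ T.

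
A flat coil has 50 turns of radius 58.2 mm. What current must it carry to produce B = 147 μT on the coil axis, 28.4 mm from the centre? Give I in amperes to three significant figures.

I ≈ 0.375 A

For an N-turn coil, B = Nμ₀IR²/[2(R²+z²)^(3/2)] with R = 0.0582 m, z = 0.0284 m, so I = 2B(R²+z²)^(3/2)/(Nμ₀R²) = 2 × 1.47×10⁻⁴ × 2.72×10⁻⁴ / (50 × 4π×10⁻⁷ × 0.003387) = 0.375 A.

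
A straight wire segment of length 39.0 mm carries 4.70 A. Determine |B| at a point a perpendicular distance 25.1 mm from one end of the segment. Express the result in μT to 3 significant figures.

B ≈ 15.7 μT

For a finite straight segment, B = (μ₀I/4πd)(sinθ₁ + sinθ₂), where θ₁, θ₂ are the angles from the perpendicular to each end.
The perpendicular foot is at one end, so the two end-offsets along the wire are 0 and L = 0.039 m.
sinθ₁ = 0/√(0²+0.0251²) = 0.0000; sinθ₂ = 0.039/√(0.039²+0.0251²) = 0.8409.
B = (4π×10⁻⁷ × 4.70) / (4π × 0.0251) × (0.0000 + 0.8409) = 1.57×10⁻⁵ T.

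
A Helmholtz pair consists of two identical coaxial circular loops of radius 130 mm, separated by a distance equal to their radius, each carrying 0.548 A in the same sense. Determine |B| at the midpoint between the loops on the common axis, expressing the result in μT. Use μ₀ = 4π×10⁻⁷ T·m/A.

B ≈ 3.79 μT

Each loop contributes B = μ₀IR²/[2(R²+z²)^(3/2)] on the axis, with z measured from that loop.
Loop 1 (z = 0.065 m): B₁ = 1.90×10⁻⁶ T. Loop 2 (z = 0.065 m): B₂ = 1.90×10⁻⁶ T.
The fields add: B = B₁ + B₂ = 3.79×10⁻⁶ T.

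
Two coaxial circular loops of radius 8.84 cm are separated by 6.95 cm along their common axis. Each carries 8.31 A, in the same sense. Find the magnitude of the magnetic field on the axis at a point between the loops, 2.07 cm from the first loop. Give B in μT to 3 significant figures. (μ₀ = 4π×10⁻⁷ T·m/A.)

Each loop contributes B = μ₀IR²/[2(R²+z²)^(3/2)] on the axis, with z measured from that loop.
Loop 1 (z = 0.0207 m): B₁ = 5.45×10⁻⁵ T. Loop 2 (z = 0.0488 m): B₂ = 3.96×10⁻⁵ T.
The fields add: B = B₁ + B₂ = 9.42×10⁻⁵ T.

B ≈ 94.2 μT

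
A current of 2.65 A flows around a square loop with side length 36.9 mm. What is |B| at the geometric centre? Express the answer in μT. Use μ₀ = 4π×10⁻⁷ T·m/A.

Each side is a finite straight segment at perpendicular distance d = a/(2 tan(π/4)) = 0.01845 m from the centre, with end-angles ±π/4.
One side contributes B₁ = (μ₀I/4πd)·2 sin(π/4) = 2.03×10⁻⁵ T.
All 4 sides add in the same direction: B = 4 × 2.03×10⁻⁵ = 8.13×10⁻⁵ T.

B ≈ 81.3 μT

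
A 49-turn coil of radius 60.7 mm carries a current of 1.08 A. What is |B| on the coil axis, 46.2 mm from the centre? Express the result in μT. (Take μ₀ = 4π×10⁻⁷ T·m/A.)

B ≈ 276 μT

For an N-turn flat coil, B = Nμ₀IR²/[2(R²+z²)^(3/2)] with R = 0.0607 m, z = 0.0462 m.
B = 49 × 5.63×10⁻⁶ T = 2.76×10⁻⁴ T.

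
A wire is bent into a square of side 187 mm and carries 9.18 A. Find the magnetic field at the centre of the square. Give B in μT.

Each side is a finite straight segment at perpendicular distance d = a/(2 tan(π/4)) = 0.0935 m from the centre, with end-angles ±π/4.
One side contributes B₁ = (μ₀I/4πd)·2 sin(π/4) = 1.39×10⁻⁵ T.
All 4 sides add in the same direction: B = 4 × 1.39×10⁻⁵ = 5.55×10⁻⁵ T.

B ≈ 55.5 μT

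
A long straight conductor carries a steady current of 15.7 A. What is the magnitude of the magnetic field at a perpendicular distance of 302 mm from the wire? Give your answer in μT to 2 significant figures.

For an infinitely long straight wire, B = μ₀I/(2πd).
B = (4π×10⁻⁷ × 15.7) / (2π × 0.302) = 1.04×10⁻⁵ T.

B ≈ 10 μT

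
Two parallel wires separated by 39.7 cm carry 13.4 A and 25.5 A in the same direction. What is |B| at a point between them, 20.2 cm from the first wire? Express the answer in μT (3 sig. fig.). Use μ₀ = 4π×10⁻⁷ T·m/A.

Each long wire gives B = μ₀I/(2πd). Distances are d₁ = 0.202 m and d₂ = 0.195 m.
B₁ = 1.33×10⁻⁵ T, B₂ = 2.62×10⁻⁵ T.
Between parallel currents the two contributions point in opposite directions, so they subtract. B = |B₁ − B₂| = |1.33×10⁻⁵ − 2.62×10⁻⁵| = 1.29×10⁻⁵ T.

B ≈ 12.9 μT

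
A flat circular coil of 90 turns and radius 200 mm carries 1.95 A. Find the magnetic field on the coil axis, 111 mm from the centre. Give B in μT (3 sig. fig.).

For an N-turn flat coil, B = Nμ₀IR²/[2(R²+z²)^(3/2)] with R = 0.2 m, z = 0.111 m.
B = 90 × 4.10×10⁻⁶ T = 3.69×10⁻⁴ T.

B ≈ 369 μT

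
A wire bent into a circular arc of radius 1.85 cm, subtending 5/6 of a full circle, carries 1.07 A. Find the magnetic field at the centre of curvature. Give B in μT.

The Biot–Savart field of a circular arc at its centre is B = μ₀Iφ/(4πR), with φ = 5.236 rad.
B = (4π×10⁻⁷ × 1.07 × 5.236) / (4π × 0.0185) = 3.03×10⁻⁵ T.

B ≈ 30.3 μT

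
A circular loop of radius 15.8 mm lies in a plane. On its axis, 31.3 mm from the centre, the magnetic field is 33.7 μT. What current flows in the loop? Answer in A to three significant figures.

I ≈ 9.26 A

On the axis of a loop, B = μ₀IR²/[2(R²+z²)^(3/2)], so I = 2B(R²+z²)^(3/2)/(μ₀R²).
R² + z² = 0.0002496 + 0.0009797 = 0.001229 m²; raised to 3/2 gives 4.31×10⁻⁵ m³.
I = 2 × 3.37×10⁻⁵ × 4.31×10⁻⁵ / (1.26×10⁻⁶ × 0.0002496) = 9.26 A.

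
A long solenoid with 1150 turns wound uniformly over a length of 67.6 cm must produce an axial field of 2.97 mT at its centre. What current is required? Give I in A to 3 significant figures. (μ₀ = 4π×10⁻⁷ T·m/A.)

I ≈ 1.39 A

Inside a long solenoid B = μ₀nI with n = 1701 m⁻¹, so I = B/(μ₀n).
I = 2.97×10⁻³ / (4π×10⁻⁷ × 1701) = 1.39 A.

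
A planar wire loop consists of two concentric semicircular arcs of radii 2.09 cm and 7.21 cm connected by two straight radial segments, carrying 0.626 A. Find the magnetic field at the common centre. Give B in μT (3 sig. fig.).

The radial connectors point toward the centre, so dl × r̂ = 0 and they contribute nothing.
Each semicircle gives μ₀I/(4R): inner arc 9.41×10⁻⁶ T, outer arc 2.73×10⁻⁶ T.
The two arcs carry current in opposite angular senses, so their fields oppose: B = |9.41×10⁻⁶ − 2.73×10⁻⁶| = 6.68×10⁻⁶ T.

B ≈ 6.68 μT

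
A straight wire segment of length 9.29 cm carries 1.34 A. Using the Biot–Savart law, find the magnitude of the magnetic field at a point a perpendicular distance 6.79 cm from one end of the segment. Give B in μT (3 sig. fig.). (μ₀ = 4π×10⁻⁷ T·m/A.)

For a finite straight segment, B = (μ₀I/4πd)(sinθ₁ + sinθ₂), where θ₁, θ₂ are the angles from the perpendicular to each end.
The perpendicular foot is at one end, so the two end-offsets along the wire are 0 and L = 0.0929 m.
sinθ₁ = 0/√(0²+0.0679²) = 0.0000; sinθ₂ = 0.0929/√(0.0929²+0.0679²) = 0.8073.
B = (4π×10⁻⁷ × 1.34) / (4π × 0.0679) × (0.0000 + 0.8073) = 1.59×10⁻⁶ T.

B ≈ 1.59 μT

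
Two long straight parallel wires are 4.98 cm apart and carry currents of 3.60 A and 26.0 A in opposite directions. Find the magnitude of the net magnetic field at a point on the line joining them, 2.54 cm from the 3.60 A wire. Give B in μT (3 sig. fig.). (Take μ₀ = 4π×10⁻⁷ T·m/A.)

B ≈ 241 μT

Each long wire gives B = μ₀I/(2πd). Distances are d₁ = 0.0254 m and d₂ = 0.0244 m.
B₁ = 2.83×10⁻⁵ T, B₂ = 2.13×10⁻⁴ T.
Between antiparallel currents both contributions point the same way, so they add. B = B₁ + B₂ = 2.83×10⁻⁵ + 2.13×10⁻⁴ = 2.41×10⁻⁴ T.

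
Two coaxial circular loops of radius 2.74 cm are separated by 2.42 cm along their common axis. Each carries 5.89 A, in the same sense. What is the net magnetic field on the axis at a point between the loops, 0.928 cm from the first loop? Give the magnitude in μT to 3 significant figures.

B ≈ 206 μT

Each loop contributes B = μ₀IR²/[2(R²+z²)^(3/2)] on the axis, with z measured from that loop.
Loop 1 (z = 0.00928 m): B₁ = 1.15×10⁻⁴ T. Loop 2 (z = 0.01492 m): B₂ = 9.15×10⁻⁵ T.
The fields add: B = B₁ + B₂ = 2.06×10⁻⁴ T.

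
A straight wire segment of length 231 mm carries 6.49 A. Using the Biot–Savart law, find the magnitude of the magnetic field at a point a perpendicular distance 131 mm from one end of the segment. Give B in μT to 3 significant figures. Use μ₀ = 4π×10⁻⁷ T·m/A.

B ≈ 4.31 μT

For a finite straight segment, B = (μ₀I/4πd)(sinθ₁ + sinθ₂), where θ₁, θ₂ are the angles from the perpendicular to each end.
The perpendicular foot is at one end, so the two end-offsets along the wire are 0 and L = 0.231 m.
sinθ₁ = 0/√(0²+0.131²) = 0.0000; sinθ₂ = 0.231/√(0.231²+0.131²) = 0.8699.
B = (4π×10⁻⁷ × 6.49) / (4π × 0.131) × (0.0000 + 0.8699) = 4.31×10⁻⁶ T.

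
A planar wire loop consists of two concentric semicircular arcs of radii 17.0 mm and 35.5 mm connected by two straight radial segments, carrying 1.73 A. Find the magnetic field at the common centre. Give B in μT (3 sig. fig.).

The radial connectors point toward the centre, so dl × r̂ = 0 and they contribute nothing.
Each semicircle gives μ₀I/(4R): inner arc 3.20×10⁻⁵ T, outer arc 1.53×10⁻⁵ T.
The two arcs carry current in opposite angular senses, so their fields oppose: B = |3.20×10⁻⁵ − 1.53×10⁻⁵| = 1.67×10⁻⁵ T.

B ≈ 16.7 μT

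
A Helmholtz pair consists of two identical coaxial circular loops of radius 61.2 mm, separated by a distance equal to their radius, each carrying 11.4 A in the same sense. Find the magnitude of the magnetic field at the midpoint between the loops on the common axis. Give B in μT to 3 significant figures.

Each loop contributes B = μ₀IR²/[2(R²+z²)^(3/2)] on the axis, with z measured from that loop.
Loop 1 (z = 0.0306 m): B₁ = 8.37×10⁻⁵ T. Loop 2 (z = 0.0306 m): B₂ = 8.37×10⁻⁵ T.
The fields add: B = B₁ + B₂ = 1.67×10⁻⁴ T.

B ≈ 167 μT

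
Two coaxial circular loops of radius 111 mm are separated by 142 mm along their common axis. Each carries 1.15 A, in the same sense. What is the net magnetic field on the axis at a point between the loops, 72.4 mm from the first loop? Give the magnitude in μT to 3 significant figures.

B ≈ 7.78 μT

Each loop contributes B = μ₀IR²/[2(R²+z²)^(3/2)] on the axis, with z measured from that loop.
Loop 1 (z = 0.0724 m): B₁ = 3.83×10⁻⁶ T. Loop 2 (z = 0.0696 m): B₂ = 3.96×10⁻⁶ T.
The fields add: B = B₁ + B₂ = 7.78×10⁻⁶ T.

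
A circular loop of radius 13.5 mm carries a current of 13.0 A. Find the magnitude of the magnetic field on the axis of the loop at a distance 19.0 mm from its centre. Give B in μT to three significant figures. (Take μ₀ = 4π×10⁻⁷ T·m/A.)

B ≈ 118 μT

On the axis of a circular loop, B = μ₀IR² / [2(R²+z²)^(3/2)].
R² + z² = (0.0135)² + (0.019)² = 0.0005433 m², and (R²+z²)^(3/2) = 1.27×10⁻⁵ m³.
B = (4π×10⁻⁷ × 13.0 × 0.0001822) / (2 × 1.27×10⁻⁵) = 1.18×10⁻⁴ T.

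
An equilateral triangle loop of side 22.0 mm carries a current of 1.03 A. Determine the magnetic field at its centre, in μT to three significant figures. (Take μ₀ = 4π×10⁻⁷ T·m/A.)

Each side is a finite straight segment at perpendicular distance d = a/(2 tan(π/3)) = 0.006351 m from the centre, with end-angles ±π/3.
One side contributes B₁ = (μ₀I/4πd)·2 sin(π/3) = 2.81×10⁻⁵ T.
All 3 sides add in the same direction: B = 3 × 2.81×10⁻⁵ = 8.43×10⁻⁵ T.

B ≈ 84.3 μT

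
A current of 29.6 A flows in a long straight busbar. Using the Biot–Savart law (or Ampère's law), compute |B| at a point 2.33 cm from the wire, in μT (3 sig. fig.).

For an infinitely long straight wire, B = μ₀I/(2πd).
B = (4π×10⁻⁷ × 29.6) / (2π × 0.0233) = 2.54×10⁻⁴ T.

B ≈ 254 μT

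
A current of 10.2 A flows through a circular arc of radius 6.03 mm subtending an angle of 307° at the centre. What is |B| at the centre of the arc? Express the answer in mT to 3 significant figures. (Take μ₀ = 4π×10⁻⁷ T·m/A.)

B ≈ 0.906 mT

The Biot–Savart field of a circular arc at its centre is B = μ₀Iφ/(4πR), with φ = 5.358 rad.
B = (4π×10⁻⁷ × 10.2 × 5.358) / (4π × 0.00603) = 9.06×10⁻⁴ T.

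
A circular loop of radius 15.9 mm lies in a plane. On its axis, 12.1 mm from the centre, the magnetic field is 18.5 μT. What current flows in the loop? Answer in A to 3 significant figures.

On the axis of a loop, B = μ₀IR²/[2(R²+z²)^(3/2)], so I = 2B(R²+z²)^(3/2)/(μ₀R²).
R² + z² = 0.0002528 + 0.0001464 = 0.0003992 m²; raised to 3/2 gives 7.98×10⁻⁶ m³.
I = 2 × 1.85×10⁻⁵ × 7.98×10⁻⁶ / (1.26×10⁻⁶ × 0.0002528) = 0.929 A.

I ≈ 0.929 A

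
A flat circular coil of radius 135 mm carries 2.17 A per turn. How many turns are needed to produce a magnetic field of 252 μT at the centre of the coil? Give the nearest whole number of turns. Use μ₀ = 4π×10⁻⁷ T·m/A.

N = 25

For an N-turn coil, B = Nμ₀I/(2R). A single turn gives B₁ = 1.01×10⁻⁵ T with R = 0.135 m.
N = B/B₁ = 2.52×10⁻⁴ / 1.01×10⁻⁵ = 24.95.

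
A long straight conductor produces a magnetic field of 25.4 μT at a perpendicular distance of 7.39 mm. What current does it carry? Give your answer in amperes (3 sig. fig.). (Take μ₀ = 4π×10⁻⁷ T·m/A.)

I ≈ 0.939 A

For a long straight wire B = μ₀I/(2πd), so I = 2πdB/μ₀.
I = 2π × 0.00739 × 2.54×10⁻⁵ / (4π×10⁻⁷) = 0.939 A.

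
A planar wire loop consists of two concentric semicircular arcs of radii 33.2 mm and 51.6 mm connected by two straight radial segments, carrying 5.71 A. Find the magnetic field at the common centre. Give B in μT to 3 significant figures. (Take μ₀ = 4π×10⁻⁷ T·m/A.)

The radial connectors point toward the centre, so dl × r̂ = 0 and they contribute nothing.
Each semicircle gives μ₀I/(4R): inner arc 5.40×10⁻⁵ T, outer arc 3.48×10⁻⁵ T.
The two arcs carry current in opposite angular senses, so their fields oppose: B = |5.40×10⁻⁵ − 3.48×10⁻⁵| = 1.93×10⁻⁵ T.

B ≈ 19.3 μT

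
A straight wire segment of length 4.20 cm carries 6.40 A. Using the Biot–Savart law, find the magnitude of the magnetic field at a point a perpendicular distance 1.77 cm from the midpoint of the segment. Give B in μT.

For a finite straight segment, B = (μ₀I/4πd)(sinθ₁ + sinθ₂), where θ₁, θ₂ are the angles from the perpendicular to each end.
The perpendicular from the point meets the wire at its midpoint, so each end is L/2 = 0.021 m away along the wire.
sinθ₁ = 0.021/√(0.021²+0.0177²) = 0.7646; sinθ₂ = 0.021/√(0.021²+0.0177²) = 0.7646.
B = (4π×10⁻⁷ × 6.40) / (4π × 0.0177) × (0.7646 + 0.7646) = 5.53×10⁻⁵ T.

B ≈ 55.3 μT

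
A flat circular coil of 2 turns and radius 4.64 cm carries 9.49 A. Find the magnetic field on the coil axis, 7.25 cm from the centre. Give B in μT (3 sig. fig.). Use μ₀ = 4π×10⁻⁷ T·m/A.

For an N-turn flat coil, B = Nμ₀IR²/[2(R²+z²)^(3/2)] with R = 0.0464 m, z = 0.0725 m.
B = 2 × 2.01×10⁻⁵ T = 4.03×10⁻⁵ T.

B ≈ 40.3 μT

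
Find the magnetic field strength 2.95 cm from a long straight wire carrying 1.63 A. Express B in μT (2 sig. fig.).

For an infinitely long straight wire, B = μ₀I/(2πd).
B = (4π×10⁻⁷ × 1.63) / (2π × 0.0295) = 1.11×10⁻⁵ T.

B ≈ 11 μT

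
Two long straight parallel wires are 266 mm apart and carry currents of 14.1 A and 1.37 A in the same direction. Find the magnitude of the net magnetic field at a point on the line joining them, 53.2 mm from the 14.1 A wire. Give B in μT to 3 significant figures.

Each long wire gives B = μ₀I/(2πd). Distances are d₁ = 0.0532 m and d₂ = 0.2128 m.
B₁ = 5.30×10⁻⁵ T, B₂ = 1.29×10⁻⁶ T.
Between parallel currents the two contributions point in opposite directions, so they subtract. B = |B₁ − B₂| = |5.30×10⁻⁵ − 1.29×10⁻⁶| = 5.17×10⁻⁵ T.

B ≈ 51.7 μT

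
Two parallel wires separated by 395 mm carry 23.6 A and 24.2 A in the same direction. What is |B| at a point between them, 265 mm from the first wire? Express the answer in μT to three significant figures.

Each long wire gives B = μ₀I/(2πd). Distances are d₁ = 0.265 m and d₂ = 0.13 m.
B₁ = 1.78×10⁻⁵ T, B₂ = 3.72×10⁻⁵ T.
Between parallel currents the two contributions point in opposite directions, so they subtract. B = |B₁ − B₂| = |1.78×10⁻⁵ − 3.72×10⁻⁵| = 1.94×10⁻⁵ T.

B ≈ 19.4 μT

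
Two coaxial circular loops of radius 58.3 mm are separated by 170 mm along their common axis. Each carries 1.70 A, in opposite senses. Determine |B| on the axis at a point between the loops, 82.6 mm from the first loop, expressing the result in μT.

Each loop contributes B = μ₀IR²/[2(R²+z²)^(3/2)] on the axis, with z measured from that loop.
Loop 1 (z = 0.0826 m): B₁ = 3.51×10⁻⁶ T. Loop 2 (z = 0.0874 m): B₂ = 3.13×10⁻⁶ T.
The fields oppose: B = |B₁ − B₂| = 3.82×10⁻⁷ T.

B ≈ 0.382 μT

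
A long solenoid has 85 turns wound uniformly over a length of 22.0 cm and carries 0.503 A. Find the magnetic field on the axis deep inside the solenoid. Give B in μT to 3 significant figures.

Inside a long solenoid, B = μ₀nI with n = 386.4 turns/m.
B = 4π×10⁻⁷ × 386.4 × 0.503 = 2.44×10⁻⁴ T.

B ≈ 244 μT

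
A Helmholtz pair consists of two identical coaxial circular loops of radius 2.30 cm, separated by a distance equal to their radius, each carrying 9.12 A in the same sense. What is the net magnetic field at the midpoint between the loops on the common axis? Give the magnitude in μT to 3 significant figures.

Each loop contributes B = μ₀IR²/[2(R²+z²)^(3/2)] on the axis, with z measured from that loop.
Loop 1 (z = 0.0115 m): B₁ = 1.78×10⁻⁴ T. Loop 2 (z = 0.0115 m): B₂ = 1.78×10⁻⁴ T.
The fields add: B = B₁ + B₂ = 3.57×10⁻⁴ T.

B ≈ 357 μT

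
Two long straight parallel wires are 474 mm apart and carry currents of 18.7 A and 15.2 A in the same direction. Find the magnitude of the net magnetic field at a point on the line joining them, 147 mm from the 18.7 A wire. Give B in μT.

Each long wire gives B = μ₀I/(2πd). Distances are d₁ = 0.147 m and d₂ = 0.327 m.
B₁ = 2.54×10⁻⁵ T, B₂ = 9.30×10⁻⁶ T.
Between parallel currents the two contributions point in opposite directions, so they subtract. B = |B₁ − B₂| = |2.54×10⁻⁵ − 9.30×10⁻⁶| = 1.61×10⁻⁵ T.

B ≈ 16.1 μT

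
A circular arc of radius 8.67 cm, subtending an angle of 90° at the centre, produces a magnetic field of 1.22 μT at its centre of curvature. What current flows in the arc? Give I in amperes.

For a circular arc, B = μ₀Iφ/(4πR) with φ in radians; here φ = 1.571 rad.
So I = 4πRB/(μ₀φ) = 4π × 0.0867 × 1.22×10⁻⁶ / (4π×10⁻⁷ × 1.571) = 0.673 A.

I ≈ 0.673 A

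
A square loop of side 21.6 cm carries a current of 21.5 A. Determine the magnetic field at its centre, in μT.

B ≈ 113 μT

Each side is a finite straight segment at perpendicular distance d = a/(2 tan(π/4)) = 0.108 m from the centre, with end-angles ±π/4.
One side contributes B₁ = (μ₀I/4πd)·2 sin(π/4) = 2.82×10⁻⁵ T.
All 4 sides add in the same direction: B = 4 × 2.82×10⁻⁵ = 1.13×10⁻⁴ T.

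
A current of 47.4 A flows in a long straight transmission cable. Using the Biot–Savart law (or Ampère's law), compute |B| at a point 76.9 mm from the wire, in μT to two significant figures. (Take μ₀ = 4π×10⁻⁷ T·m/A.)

B ≈ 120 μT

For an infinitely long straight wire, B = μ₀I/(2πd).
B = (4π×10⁻⁷ × 47.4) / (2π × 0.0769) = 1.23×10⁻⁴ T.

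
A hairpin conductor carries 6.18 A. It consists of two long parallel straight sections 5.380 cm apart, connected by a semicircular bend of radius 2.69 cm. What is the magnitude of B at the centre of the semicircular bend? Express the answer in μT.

The semicircular arc contributes B_arc = μ₀I·π/(4πR) = μ₀I/(4R) = 7.22×10⁻⁵ T.
Each semi-infinite lead is at perpendicular distance R = 0.0269 m from the centre, with the perpendicular foot at its near end, so it contributes μ₀I/(4πR); both point the same way, together 4.59×10⁻⁵ T.
Arc and leads all point the same direction: B = 7.22×10⁻⁵ + 4.59×10⁻⁵ = 1.18×10⁻⁴ T.

B ≈ 118 μT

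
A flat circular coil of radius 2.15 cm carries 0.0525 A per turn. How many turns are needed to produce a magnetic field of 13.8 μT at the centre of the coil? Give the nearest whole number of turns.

N = 9

For an N-turn coil, B = Nμ₀I/(2R). A single turn gives B₁ = 1.53×10⁻⁶ T with R = 0.0215 m.
N = B/B₁ = 1.38×10⁻⁵ / 1.53×10⁻⁶ = 8.99.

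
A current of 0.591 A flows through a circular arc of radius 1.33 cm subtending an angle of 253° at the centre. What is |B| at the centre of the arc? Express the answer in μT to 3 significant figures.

The Biot–Savart field of a circular arc at its centre is B = μ₀Iφ/(4πR), with φ = 4.416 rad.
B = (4π×10⁻⁷ × 0.591 × 4.416) / (4π × 0.0133) = 1.96×10⁻⁵ T.

B ≈ 19.6 μT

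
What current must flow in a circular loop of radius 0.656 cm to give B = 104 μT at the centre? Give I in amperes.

At the centre of a circular loop B = μ₀I/(2R), so I = 2RB/μ₀.
With R = 0.00656 m, I = 2 × 0.00656 × 1.04×10⁻⁴ / (4π×10⁻⁷) = 1.09 A.

I ≈ 1.09 A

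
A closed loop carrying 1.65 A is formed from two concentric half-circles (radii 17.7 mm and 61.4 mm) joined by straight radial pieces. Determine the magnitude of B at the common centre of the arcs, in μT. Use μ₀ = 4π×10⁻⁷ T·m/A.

The radial connectors point toward the centre, so dl × r̂ = 0 and they contribute nothing.
Each semicircle gives μ₀I/(4R): inner arc 2.93×10⁻⁵ T, outer arc 8.44×10⁻⁶ T.
The two arcs carry current in opposite angular senses, so their fields oppose: B = |2.93×10⁻⁵ − 8.44×10⁻⁶| = 2.08×10⁻⁵ T.

B ≈ 20.8 μT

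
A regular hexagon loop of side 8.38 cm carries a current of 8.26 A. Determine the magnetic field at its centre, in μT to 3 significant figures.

Each side is a finite straight segment at perpendicular distance d = a/(2 tan(π/6)) = 0.07257 m from the centre, with end-angles ±π/6.
One side contributes B₁ = (μ₀I/4πd)·2 sin(π/6) = 1.14×10⁻⁵ T.
All 6 sides add in the same direction: B = 6 × 1.14×10⁻⁵ = 6.83×10⁻⁵ T.

B ≈ 68.3 μT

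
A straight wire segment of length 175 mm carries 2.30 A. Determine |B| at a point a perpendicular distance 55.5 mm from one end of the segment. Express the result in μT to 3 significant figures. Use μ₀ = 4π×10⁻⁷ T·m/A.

B ≈ 3.95 μT

For a finite straight segment, B = (μ₀I/4πd)(sinθ₁ + sinθ₂), where θ₁, θ₂ are the angles from the perpendicular to each end.
The perpendicular foot is at one end, so the two end-offsets along the wire are 0 and L = 0.175 m.
sinθ₁ = 0/√(0²+0.0555²) = 0.0000; sinθ₂ = 0.175/√(0.175²+0.0555²) = 0.9532.
B = (4π×10⁻⁷ × 2.30) / (4π × 0.0555) × (0.0000 + 0.9532) = 3.95×10⁻⁶ T.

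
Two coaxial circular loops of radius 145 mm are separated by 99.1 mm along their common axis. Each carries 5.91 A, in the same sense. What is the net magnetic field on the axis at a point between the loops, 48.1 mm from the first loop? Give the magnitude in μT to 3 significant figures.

B ≈ 43.4 μT

Each loop contributes B = μ₀IR²/[2(R²+z²)^(3/2)] on the axis, with z measured from that loop.
Loop 1 (z = 0.0481 m): B₁ = 2.19×10⁻⁵ T. Loop 2 (z = 0.051 m): B₂ = 2.15×10⁻⁵ T.
The fields add: B = B₁ + B₂ = 4.34×10⁻⁵ T.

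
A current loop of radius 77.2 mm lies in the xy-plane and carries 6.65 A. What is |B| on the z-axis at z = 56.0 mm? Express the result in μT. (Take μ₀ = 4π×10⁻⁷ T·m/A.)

B ≈ 28.7 μT

On the axis of a circular loop, B = μ₀IR² / [2(R²+z²)^(3/2)].
R² + z² = (0.0772)² + (0.056)² = 0.009096 m², and (R²+z²)^(3/2) = 8.67×10⁻⁴ m³.
B = (4π×10⁻⁷ × 6.65 × 0.00596) / (2 × 8.67×10⁻⁴) = 2.87×10⁻⁵ T.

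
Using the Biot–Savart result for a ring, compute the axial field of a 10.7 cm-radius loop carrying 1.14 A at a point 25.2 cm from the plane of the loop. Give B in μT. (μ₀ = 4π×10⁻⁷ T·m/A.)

On the axis of a circular loop, B = μ₀IR² / [2(R²+z²)^(3/2)].
R² + z² = (0.107)² + (0.252)² = 0.07495 m², and (R²+z²)^(3/2) = 2.05×10⁻² m³.
B = (4π×10⁻⁷ × 1.14 × 0.01145) / (2 × 2.05×10⁻²) = 4.00×10⁻⁷ T.

B ≈ 0.400 μT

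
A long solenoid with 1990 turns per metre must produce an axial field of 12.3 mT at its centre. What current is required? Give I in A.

Inside a long solenoid B = μ₀nI with n = 1990 m⁻¹, so I = B/(μ₀n).
I = 1.23×10⁻² / (4π×10⁻⁷ × 1990) = 4.92 A.

I ≈ 4.92 A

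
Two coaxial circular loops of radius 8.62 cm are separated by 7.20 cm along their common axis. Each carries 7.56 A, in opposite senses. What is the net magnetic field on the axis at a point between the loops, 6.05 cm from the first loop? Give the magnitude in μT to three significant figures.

Each loop contributes B = μ₀IR²/[2(R²+z²)^(3/2)] on the axis, with z measured from that loop.
Loop 1 (z = 0.0605 m): B₁ = 3.02×10⁻⁵ T. Loop 2 (z = 0.0115 m): B₂ = 5.37×10⁻⁵ T.
The fields oppose: B = |B₁ − B₂| = 2.34×10⁻⁵ T.

B ≈ 23.4 μT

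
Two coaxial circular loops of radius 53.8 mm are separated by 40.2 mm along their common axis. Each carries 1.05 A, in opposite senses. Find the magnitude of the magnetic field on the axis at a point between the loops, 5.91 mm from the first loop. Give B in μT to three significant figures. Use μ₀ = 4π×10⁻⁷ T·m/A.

Each loop contributes B = μ₀IR²/[2(R²+z²)^(3/2)] on the axis, with z measured from that loop.
Loop 1 (z = 0.00591 m): B₁ = 1.20×10⁻⁵ T. Loop 2 (z = 0.03429 m): B₂ = 7.35×10⁻⁶ T.
The fields oppose: B = |B₁ − B₂| = 4.69×10⁻⁶ T.

B ≈ 4.69 μT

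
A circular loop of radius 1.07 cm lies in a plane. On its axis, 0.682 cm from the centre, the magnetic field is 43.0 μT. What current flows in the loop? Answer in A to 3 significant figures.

I ≈ 1.22 A

On the axis of a loop, B = μ₀IR²/[2(R²+z²)^(3/2)], so I = 2B(R²+z²)^(3/2)/(μ₀R²).
R² + z² = 0.0001145 + 4.651×10⁻⁵ = 0.000161 m²; raised to 3/2 gives 2.04×10⁻⁶ m³.
I = 2 × 4.30×10⁻⁵ × 2.04×10⁻⁶ / (1.26×10⁻⁶ × 0.0001145) = 1.22 A.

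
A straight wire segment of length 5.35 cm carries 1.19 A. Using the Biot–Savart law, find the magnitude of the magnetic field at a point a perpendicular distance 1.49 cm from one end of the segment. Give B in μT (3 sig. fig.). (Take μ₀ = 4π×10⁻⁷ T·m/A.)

B ≈ 7.69 μT

For a finite straight segment, B = (μ₀I/4πd)(sinθ₁ + sinθ₂), where θ₁, θ₂ are the angles from the perpendicular to each end.
The perpendicular foot is at one end, so the two end-offsets along the wire are 0 and L = 0.0535 m.
sinθ₁ = 0/√(0²+0.0149²) = 0.0000; sinθ₂ = 0.0535/√(0.0535²+0.0149²) = 0.9633.
B = (4π×10⁻⁷ × 1.19) / (4π × 0.0149) × (0.0000 + 0.9633) = 7.69×10⁻⁶ T.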